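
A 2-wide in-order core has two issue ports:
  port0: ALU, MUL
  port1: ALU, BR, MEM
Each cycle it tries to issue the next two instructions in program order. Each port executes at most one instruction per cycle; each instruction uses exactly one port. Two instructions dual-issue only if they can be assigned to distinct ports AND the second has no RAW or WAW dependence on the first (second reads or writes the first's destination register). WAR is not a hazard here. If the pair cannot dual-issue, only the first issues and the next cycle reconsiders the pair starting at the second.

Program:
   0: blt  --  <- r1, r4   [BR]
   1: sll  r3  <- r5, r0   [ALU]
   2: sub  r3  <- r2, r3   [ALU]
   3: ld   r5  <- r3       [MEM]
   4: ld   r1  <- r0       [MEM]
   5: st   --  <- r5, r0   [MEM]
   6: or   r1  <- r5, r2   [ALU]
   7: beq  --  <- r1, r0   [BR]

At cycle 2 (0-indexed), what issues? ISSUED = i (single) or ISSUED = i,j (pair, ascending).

[0] i0+i1  blt.BR/sll.ALU  -- dual
[1] i2  sub.ALU  -- RAW r3
[2] i3  ld.MEM  -- no-port MEM/MEM
[3] i4  ld.MEM  -- no-port MEM/MEM
[4] i5+i6  st.MEM/or.ALU  -- dual
[5] i7  beq.BR  -- tail

ISSUED = 3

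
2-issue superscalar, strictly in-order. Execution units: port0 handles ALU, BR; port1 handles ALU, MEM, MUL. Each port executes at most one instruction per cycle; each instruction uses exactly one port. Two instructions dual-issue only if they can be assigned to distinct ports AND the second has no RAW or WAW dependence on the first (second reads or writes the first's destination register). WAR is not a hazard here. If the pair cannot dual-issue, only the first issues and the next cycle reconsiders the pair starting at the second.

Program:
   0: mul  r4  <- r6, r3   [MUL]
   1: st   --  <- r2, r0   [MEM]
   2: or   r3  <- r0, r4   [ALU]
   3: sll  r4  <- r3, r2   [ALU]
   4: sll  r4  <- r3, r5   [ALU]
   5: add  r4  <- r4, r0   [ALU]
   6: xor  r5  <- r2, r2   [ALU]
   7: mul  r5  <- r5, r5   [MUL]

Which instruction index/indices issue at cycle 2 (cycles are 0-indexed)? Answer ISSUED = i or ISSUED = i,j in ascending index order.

ISSUED = 3

0. mul @i0  | no-port MUL/MEM
1. st or @i1/i2  | pair
2. sll @i3  | WAW r4
3. sll @i4  | RAW+WAW r4
4. add xor @i5/i6  | pair
5. mul @i7  | tail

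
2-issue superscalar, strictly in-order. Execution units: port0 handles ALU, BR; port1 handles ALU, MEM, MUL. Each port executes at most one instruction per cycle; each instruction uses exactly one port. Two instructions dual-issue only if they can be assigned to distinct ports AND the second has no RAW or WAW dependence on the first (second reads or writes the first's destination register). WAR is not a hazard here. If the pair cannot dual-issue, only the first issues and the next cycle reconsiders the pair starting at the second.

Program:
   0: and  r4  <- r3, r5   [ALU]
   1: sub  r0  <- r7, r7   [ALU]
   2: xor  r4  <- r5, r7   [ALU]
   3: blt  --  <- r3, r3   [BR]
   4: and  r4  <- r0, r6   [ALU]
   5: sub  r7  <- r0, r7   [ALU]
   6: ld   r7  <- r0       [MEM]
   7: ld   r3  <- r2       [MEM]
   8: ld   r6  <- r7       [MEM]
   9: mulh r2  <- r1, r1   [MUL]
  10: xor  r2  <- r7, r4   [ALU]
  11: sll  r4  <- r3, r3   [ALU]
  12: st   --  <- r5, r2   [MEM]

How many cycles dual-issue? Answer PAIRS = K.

[0] i0/i1  and.ALU;sub.ALU  -- dual
[1] i2/i3  xor.ALU;blt.BR  -- dual
[2] i4/i5  and.ALU;sub.ALU  -- dual
[3] i6  ld.MEM  -- no-port MEM/MEM
[4] i7  ld.MEM  -- no-port MEM/MEM
[5] i8  ld.MEM  -- no-port MEM/MUL
[6] i9  mulh.MUL  -- WAW r2
[7] i10/i11  xor.ALU;sll.ALU  -- dual
[8] i12  st.MEM  -- tail

PAIRS = 4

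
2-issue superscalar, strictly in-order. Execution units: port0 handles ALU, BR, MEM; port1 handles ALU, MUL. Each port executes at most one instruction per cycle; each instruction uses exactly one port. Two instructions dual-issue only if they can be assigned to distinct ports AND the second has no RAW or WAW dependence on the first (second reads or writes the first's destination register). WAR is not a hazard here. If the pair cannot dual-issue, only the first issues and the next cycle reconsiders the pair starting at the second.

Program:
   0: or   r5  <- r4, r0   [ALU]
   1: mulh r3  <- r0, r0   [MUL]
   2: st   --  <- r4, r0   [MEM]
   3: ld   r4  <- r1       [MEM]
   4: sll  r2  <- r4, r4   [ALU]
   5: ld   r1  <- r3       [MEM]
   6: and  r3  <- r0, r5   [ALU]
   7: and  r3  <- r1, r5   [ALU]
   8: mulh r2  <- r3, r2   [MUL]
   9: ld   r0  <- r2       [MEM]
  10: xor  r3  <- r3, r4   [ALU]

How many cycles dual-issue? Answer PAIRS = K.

  cy0 -> i0+i1 (or.ALU;mulh.MUL) pair
  cy1 -> i2 (st.MEM) no-port MEM/MEM
  cy2 -> i3 (ld.MEM) RAW r4
  cy3 -> i4+i5 (sll.ALU;ld.MEM) pair
  cy4 -> i6 (and.ALU) WAW r3
  cy5 -> i7 (and.ALU) RAW r3
  cy6 -> i8 (mulh.MUL) RAW r2
  cy7 -> i9+i10 (ld.MEM;xor.ALU) pair

PAIRS = 3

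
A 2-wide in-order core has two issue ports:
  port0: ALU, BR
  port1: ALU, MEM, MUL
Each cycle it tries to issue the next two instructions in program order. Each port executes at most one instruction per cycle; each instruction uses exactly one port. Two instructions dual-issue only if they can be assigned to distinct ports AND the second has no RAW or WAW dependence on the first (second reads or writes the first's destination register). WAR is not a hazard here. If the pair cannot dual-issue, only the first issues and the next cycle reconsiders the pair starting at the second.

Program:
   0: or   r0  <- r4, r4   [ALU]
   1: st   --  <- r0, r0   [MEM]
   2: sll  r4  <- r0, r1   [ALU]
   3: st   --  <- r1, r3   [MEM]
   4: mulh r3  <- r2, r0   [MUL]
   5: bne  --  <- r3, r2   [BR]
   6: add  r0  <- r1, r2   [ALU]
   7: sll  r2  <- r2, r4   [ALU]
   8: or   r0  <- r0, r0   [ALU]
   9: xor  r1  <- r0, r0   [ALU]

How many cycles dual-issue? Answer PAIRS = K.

  cy0 -> i0 (or) RAW r0
  cy1 -> i1,i2 (st/sll) 2-wide
  cy2 -> i3 (st) no-port MEM/MUL
  cy3 -> i4 (mulh) RAW r3
  cy4 -> i5,i6 (bne/add) 2-wide
  cy5 -> i7,i8 (sll/or) 2-wide
  cy6 -> i9 (xor) tail

PAIRS = 3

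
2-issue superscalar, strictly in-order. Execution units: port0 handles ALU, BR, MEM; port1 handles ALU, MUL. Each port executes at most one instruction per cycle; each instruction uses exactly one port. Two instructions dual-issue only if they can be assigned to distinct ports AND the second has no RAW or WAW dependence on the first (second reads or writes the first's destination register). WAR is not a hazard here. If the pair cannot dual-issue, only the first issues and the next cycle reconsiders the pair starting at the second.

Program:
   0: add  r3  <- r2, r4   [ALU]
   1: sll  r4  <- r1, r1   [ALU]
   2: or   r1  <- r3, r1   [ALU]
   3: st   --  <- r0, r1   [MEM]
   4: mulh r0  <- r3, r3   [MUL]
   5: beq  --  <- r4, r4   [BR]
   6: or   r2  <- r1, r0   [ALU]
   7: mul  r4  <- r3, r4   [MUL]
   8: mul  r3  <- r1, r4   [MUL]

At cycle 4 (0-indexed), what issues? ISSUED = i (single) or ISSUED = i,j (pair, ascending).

c0: i0,i1 add.ALU+sll.ALU  2-wide
c1: i2 or.ALU  RAW r1
c2: i3,i4 st.MEM+mulh.MUL  2-wide
c3: i5,i6 beq.BR+or.ALU  2-wide
c4: i7 mul.MUL  no-port MUL/MUL
c5: i8 mul.MUL  tail

ISSUED = 7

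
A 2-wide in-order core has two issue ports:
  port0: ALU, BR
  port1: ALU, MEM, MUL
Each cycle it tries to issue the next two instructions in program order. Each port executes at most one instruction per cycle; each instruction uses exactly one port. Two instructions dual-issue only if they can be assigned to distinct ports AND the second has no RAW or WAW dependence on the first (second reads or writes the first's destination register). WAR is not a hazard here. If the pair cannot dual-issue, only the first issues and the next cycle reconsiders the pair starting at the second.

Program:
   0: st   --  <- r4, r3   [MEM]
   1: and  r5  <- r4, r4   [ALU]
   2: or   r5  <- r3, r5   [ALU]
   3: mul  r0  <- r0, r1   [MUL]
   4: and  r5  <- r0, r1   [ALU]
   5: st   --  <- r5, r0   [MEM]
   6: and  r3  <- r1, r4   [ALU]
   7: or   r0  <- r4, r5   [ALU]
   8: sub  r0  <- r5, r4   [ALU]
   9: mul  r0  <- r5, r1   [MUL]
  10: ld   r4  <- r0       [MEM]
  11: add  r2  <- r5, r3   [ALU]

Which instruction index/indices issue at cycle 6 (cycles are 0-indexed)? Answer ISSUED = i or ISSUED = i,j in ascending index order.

t=0 i0,i1:st.MEM;and.ALU ; pair
t=1 i2,i3:or.ALU;mul.MUL ; pair
t=2 i4:and.ALU ; RAW r5
t=3 i5,i6:st.MEM;and.ALU ; pair
t=4 i7:or.ALU ; WAW r0
t=5 i8:sub.ALU ; WAW r0
t=6 i9:mul.MUL ; no-port MUL/MEM
t=7 i10,i11:ld.MEM;add.ALU ; pair

ISSUED = 9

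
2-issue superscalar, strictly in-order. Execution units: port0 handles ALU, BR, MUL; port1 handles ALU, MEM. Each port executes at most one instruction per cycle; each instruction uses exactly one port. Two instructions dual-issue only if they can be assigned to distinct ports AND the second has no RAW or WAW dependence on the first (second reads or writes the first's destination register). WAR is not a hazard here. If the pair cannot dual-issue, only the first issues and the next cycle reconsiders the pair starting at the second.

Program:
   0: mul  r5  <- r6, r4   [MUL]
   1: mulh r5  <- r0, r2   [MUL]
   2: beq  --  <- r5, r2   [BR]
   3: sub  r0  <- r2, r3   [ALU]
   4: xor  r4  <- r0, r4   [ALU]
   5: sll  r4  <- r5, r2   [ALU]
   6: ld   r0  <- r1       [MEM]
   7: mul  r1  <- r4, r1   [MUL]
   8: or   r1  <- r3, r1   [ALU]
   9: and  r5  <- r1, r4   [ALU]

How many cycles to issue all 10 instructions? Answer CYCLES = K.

CYCLES = 8

0. mul.MUL @i0  | no-port MUL/MUL
1. mulh.MUL @i1  | no-port MUL/BR
2. beq.BR;sub.ALU @i2+i3  | 2-wide
3. xor.ALU @i4  | WAW r4
4. sll.ALU;ld.MEM @i5+i6  | 2-wide
5. mul.MUL @i7  | RAW+WAW r1
6. or.ALU @i8  | RAW r1
7. and.ALU @i9  | tail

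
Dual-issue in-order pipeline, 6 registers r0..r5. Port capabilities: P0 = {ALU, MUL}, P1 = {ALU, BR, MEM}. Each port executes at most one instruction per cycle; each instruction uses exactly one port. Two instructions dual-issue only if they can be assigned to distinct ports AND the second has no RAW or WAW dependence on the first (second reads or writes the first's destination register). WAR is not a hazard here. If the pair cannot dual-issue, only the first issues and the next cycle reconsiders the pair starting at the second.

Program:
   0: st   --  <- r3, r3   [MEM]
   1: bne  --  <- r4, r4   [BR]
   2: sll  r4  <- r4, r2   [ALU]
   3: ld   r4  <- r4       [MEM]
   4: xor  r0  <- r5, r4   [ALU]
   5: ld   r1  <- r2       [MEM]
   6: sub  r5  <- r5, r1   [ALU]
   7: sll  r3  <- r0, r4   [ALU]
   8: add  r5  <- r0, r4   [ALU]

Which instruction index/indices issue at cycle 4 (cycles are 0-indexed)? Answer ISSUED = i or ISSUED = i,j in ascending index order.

ISSUED = 6,7

c0: i0 st.MEM  no-port MEM/BR
c1: i1/i2 bne.BR/sll.ALU  pair
c2: i3 ld.MEM  RAW r4
c3: i4/i5 xor.ALU/ld.MEM  pair
c4: i6/i7 sub.ALU/sll.ALU  pair
c5: i8 add.ALU  tail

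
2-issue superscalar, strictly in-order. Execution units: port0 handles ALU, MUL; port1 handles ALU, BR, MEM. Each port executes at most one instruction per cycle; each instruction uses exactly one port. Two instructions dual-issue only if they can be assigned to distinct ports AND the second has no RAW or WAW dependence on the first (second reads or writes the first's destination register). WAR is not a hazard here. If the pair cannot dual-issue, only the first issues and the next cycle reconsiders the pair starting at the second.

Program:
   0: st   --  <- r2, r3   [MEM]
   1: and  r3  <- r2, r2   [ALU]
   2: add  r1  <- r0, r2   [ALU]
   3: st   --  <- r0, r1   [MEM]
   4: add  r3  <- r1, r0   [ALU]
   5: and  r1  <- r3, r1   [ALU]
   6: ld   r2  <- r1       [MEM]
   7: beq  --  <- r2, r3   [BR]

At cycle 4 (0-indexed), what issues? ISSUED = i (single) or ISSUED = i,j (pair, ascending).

ISSUED = 6

c0: i0&i1 st.MEM;and.ALU  2-wide
c1: i2 add.ALU  RAW r1
c2: i3&i4 st.MEM;add.ALU  2-wide
c3: i5 and.ALU  RAW r1
c4: i6 ld.MEM  no-port MEM/BR
c5: i7 beq.BR  tail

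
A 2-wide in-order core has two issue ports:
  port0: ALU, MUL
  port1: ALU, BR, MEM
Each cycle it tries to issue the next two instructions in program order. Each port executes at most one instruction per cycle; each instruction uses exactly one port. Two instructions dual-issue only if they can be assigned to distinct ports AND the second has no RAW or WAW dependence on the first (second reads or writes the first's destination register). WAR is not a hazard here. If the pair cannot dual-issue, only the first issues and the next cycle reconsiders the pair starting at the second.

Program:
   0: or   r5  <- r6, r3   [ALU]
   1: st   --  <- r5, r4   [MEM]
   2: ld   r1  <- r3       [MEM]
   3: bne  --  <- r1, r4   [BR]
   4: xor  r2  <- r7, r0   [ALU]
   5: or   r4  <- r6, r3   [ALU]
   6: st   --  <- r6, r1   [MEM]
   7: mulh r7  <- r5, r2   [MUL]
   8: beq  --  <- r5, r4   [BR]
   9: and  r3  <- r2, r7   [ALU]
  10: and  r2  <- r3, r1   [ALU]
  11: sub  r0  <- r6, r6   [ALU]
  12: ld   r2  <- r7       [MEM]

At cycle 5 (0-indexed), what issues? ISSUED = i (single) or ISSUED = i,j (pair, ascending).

  cy0 -> i0 (or.ALU) RAW r5
  cy1 -> i1 (st.MEM) no-port MEM/MEM
  cy2 -> i2 (ld.MEM) no-port MEM/BR
  cy3 -> i3,i4 (bne.BR/xor.ALU) 2-wide
  cy4 -> i5,i6 (or.ALU/st.MEM) 2-wide
  cy5 -> i7,i8 (mulh.MUL/beq.BR) 2-wide
  cy6 -> i9 (and.ALU) RAW r3
  cy7 -> i10,i11 (and.ALU/sub.ALU) 2-wide
  cy8 -> i12 (ld.MEM) tail

ISSUED = 7,8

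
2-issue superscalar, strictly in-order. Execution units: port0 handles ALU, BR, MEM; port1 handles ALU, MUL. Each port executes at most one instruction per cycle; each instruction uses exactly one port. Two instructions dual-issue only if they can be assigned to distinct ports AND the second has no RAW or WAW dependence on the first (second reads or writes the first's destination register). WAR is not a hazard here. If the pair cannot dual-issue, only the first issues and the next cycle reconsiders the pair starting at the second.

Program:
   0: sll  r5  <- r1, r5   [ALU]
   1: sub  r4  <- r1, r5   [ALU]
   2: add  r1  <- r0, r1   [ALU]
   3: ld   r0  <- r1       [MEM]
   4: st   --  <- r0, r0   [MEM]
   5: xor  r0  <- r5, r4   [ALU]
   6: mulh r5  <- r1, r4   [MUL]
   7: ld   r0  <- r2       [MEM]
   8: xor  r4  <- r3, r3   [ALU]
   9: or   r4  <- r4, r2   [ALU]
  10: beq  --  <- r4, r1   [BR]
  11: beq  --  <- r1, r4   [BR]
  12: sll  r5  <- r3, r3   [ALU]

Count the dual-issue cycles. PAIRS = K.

PAIRS = 4

#0 head=0: sll i0 RAW r5
#1 head=1: sub add i1+i2 dual
#2 head=3: ld i3 no-port MEM/MEM
#3 head=4: st xor i4+i5 dual
#4 head=6: mulh ld i6+i7 dual
#5 head=8: xor i8 RAW+WAW r4
#6 head=9: or i9 RAW r4
#7 head=10: beq i10 no-port BR/BR
#8 head=11: beq sll i11+i12 dual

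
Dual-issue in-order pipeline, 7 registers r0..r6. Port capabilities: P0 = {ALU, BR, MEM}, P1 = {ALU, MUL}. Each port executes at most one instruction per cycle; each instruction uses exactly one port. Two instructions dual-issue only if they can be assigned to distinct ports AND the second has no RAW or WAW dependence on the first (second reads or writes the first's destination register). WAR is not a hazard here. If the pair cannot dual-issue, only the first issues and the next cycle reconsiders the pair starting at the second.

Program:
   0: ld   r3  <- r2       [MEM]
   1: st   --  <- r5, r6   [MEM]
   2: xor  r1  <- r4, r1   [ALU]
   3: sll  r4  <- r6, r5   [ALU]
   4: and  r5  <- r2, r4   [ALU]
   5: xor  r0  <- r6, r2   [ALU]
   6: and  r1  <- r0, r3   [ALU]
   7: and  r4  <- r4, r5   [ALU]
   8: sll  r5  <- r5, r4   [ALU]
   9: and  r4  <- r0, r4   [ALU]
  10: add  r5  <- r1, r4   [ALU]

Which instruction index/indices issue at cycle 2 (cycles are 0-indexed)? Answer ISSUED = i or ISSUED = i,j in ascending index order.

0. ld @i0  | no-port MEM/MEM
1. st+xor @i1&i2  | pair
2. sll @i3  | RAW r4
3. and+xor @i4&i5  | pair
4. and+and @i6&i7  | pair
5. sll+and @i8&i9  | pair
6. add @i10  | tail

ISSUED = 3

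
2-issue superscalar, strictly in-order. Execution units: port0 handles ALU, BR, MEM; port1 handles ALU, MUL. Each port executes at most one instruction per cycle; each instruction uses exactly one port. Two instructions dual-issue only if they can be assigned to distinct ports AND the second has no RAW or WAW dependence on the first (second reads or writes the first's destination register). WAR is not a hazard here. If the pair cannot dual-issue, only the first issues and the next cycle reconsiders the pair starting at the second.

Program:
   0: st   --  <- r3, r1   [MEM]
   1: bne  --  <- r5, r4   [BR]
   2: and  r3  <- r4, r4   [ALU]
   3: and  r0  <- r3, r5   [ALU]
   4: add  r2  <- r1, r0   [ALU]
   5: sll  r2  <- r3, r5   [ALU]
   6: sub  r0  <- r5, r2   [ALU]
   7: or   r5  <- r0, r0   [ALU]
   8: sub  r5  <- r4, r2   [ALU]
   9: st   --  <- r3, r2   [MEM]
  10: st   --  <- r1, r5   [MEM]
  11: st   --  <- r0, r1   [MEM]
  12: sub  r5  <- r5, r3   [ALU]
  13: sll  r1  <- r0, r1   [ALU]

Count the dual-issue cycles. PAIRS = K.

PAIRS = 3

[0] i0  st.MEM  -- no-port MEM/BR
[1] i1/i2  bne.BR+and.ALU  -- dual
[2] i3  and.ALU  -- RAW r0
[3] i4  add.ALU  -- WAW r2
[4] i5  sll.ALU  -- RAW r2
[5] i6  sub.ALU  -- RAW r0
[6] i7  or.ALU  -- WAW r5
[7] i8/i9  sub.ALU+st.MEM  -- dual
[8] i10  st.MEM  -- no-port MEM/MEM
[9] i11/i12  st.MEM+sub.ALU  -- dual
[10] i13  sll.ALU  -- tail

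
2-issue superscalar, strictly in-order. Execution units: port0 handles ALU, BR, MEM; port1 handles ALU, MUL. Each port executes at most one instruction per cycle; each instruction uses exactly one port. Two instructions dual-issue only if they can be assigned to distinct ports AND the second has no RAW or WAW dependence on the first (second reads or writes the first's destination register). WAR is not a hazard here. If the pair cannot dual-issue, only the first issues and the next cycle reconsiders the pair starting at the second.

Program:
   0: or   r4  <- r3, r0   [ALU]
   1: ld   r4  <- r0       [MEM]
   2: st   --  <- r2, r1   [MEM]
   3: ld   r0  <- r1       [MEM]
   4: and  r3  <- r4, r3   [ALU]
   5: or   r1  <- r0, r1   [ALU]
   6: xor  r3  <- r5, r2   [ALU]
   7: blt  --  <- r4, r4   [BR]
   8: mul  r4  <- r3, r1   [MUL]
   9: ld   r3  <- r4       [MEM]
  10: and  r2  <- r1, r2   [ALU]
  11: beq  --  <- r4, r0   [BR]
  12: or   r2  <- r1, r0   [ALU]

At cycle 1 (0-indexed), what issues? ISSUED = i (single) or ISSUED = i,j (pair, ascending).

0. or @i0  | WAW r4
1. ld @i1  | no-port MEM/MEM
2. st @i2  | no-port MEM/MEM
3. ld;and @i3&i4  | 2-wide
4. or;xor @i5&i6  | 2-wide
5. blt;mul @i7&i8  | 2-wide
6. ld;and @i9&i10  | 2-wide
7. beq;or @i11&i12  | 2-wide

ISSUED = 1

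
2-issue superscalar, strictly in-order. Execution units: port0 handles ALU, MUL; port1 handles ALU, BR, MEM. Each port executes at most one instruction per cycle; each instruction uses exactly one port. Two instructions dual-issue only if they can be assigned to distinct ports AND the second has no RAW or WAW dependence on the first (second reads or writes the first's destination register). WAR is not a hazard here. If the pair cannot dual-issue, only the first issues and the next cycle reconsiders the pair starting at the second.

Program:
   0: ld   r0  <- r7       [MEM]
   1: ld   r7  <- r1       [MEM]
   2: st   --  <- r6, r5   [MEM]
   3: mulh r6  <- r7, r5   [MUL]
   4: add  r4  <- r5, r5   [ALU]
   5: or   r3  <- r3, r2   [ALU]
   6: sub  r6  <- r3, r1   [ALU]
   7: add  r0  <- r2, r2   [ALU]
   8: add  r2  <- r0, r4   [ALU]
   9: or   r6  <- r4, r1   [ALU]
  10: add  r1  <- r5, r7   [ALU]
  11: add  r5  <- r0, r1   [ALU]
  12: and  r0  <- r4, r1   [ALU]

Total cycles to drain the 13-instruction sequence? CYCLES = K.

c0: i0 ld  no-port MEM/MEM
c1: i1 ld  no-port MEM/MEM
c2: i2,i3 st+mulh  2-wide
c3: i4,i5 add+or  2-wide
c4: i6,i7 sub+add  2-wide
c5: i8,i9 add+or  2-wide
c6: i10 add  RAW r1
c7: i11,i12 add+and  2-wide

CYCLES = 8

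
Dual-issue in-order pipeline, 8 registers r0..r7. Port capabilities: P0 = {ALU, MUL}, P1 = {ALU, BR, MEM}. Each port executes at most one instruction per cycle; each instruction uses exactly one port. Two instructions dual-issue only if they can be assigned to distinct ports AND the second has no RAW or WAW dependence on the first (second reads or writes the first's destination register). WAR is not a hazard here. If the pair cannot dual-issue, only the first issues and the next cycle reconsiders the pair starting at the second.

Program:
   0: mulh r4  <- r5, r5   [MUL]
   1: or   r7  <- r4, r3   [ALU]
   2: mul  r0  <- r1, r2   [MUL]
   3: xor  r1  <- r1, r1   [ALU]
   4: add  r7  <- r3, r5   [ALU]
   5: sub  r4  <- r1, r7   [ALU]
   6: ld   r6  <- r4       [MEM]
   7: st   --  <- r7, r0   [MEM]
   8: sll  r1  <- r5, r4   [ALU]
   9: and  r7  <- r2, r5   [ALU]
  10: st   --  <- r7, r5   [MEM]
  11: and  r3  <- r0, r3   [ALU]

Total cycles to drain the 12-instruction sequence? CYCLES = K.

CYCLES = 8

  cy0 -> i0 (mulh.MUL) RAW r4
  cy1 -> i1/i2 (or.ALU/mul.MUL) dual
  cy2 -> i3/i4 (xor.ALU/add.ALU) dual
  cy3 -> i5 (sub.ALU) RAW r4
  cy4 -> i6 (ld.MEM) no-port MEM/MEM
  cy5 -> i7/i8 (st.MEM/sll.ALU) dual
  cy6 -> i9 (and.ALU) RAW r7
  cy7 -> i10/i11 (st.MEM/and.ALU) dual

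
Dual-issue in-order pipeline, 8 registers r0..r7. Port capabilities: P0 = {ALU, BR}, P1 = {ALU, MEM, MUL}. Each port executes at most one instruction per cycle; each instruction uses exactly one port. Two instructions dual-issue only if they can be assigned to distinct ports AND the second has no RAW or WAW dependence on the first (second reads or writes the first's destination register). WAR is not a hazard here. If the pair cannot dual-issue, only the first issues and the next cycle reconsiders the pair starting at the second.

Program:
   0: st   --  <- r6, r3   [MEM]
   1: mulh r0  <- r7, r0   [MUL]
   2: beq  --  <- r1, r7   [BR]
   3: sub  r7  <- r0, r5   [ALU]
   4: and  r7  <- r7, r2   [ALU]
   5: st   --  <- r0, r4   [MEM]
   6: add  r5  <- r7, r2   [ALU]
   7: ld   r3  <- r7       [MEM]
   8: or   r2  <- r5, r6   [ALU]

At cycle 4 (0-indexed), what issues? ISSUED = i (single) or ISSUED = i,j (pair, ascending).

[0] i0  st.MEM  -- no-port MEM/MUL
[1] i1/i2  mulh.MUL+beq.BR  -- dual
[2] i3  sub.ALU  -- RAW+WAW r7
[3] i4/i5  and.ALU+st.MEM  -- dual
[4] i6/i7  add.ALU+ld.MEM  -- dual
[5] i8  or.ALU  -- tail

ISSUED = 6,7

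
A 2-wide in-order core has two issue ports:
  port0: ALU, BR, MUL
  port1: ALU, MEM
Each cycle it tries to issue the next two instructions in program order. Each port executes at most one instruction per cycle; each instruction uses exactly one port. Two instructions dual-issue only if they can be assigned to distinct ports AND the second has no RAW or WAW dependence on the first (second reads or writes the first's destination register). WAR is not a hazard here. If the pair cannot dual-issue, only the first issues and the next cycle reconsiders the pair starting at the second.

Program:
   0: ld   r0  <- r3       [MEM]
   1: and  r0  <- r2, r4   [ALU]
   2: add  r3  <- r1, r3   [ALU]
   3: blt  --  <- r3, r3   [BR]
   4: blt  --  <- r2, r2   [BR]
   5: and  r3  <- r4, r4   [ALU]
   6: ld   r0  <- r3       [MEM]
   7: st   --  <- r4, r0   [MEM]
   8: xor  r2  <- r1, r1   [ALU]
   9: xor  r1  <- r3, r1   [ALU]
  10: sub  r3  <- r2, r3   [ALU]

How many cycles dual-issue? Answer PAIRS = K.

  cy0 -> i0 (ld) WAW r0
  cy1 -> i1+i2 (and+add) pair
  cy2 -> i3 (blt) no-port BR/BR
  cy3 -> i4+i5 (blt+and) pair
  cy4 -> i6 (ld) no-port MEM/MEM
  cy5 -> i7+i8 (st+xor) pair
  cy6 -> i9+i10 (xor+sub) pair

PAIRS = 4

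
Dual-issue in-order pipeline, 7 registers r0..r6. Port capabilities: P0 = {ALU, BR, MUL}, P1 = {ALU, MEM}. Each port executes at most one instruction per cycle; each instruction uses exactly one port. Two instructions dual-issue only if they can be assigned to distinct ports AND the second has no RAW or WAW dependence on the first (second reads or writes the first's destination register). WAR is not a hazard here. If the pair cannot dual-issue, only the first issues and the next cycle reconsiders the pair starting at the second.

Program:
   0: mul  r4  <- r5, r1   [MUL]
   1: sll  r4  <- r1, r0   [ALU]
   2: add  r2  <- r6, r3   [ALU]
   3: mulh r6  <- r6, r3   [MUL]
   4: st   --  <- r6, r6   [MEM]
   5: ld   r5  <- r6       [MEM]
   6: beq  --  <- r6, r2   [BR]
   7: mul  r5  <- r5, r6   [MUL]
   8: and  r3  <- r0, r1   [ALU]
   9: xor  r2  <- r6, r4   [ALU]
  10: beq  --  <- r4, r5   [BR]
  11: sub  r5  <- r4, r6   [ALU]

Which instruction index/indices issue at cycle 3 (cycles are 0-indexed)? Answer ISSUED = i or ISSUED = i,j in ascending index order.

ISSUED = 4

#0 head=0: mul.MUL i0 WAW r4
#1 head=1: sll.ALU/add.ALU i1+i2 pair
#2 head=3: mulh.MUL i3 RAW r6
#3 head=4: st.MEM i4 no-port MEM/MEM
#4 head=5: ld.MEM/beq.BR i5+i6 pair
#5 head=7: mul.MUL/and.ALU i7+i8 pair
#6 head=9: xor.ALU/beq.BR i9+i10 pair
#7 head=11: sub.ALU i11 tail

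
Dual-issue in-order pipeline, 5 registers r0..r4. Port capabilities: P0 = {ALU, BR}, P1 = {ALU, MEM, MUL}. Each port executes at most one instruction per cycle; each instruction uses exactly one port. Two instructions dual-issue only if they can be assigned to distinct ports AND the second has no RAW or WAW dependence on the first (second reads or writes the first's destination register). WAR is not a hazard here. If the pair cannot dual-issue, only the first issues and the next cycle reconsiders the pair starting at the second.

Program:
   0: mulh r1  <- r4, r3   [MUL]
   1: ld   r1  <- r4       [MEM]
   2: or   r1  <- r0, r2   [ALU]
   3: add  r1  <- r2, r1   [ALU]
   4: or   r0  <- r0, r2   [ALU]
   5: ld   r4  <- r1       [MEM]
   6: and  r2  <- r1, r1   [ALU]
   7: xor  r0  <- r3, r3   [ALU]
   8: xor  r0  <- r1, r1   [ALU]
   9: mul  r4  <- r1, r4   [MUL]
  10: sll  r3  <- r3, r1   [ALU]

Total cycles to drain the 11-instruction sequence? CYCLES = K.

CYCLES = 8

  cy0 -> i0 (mulh.MUL) no-port MUL/MEM
  cy1 -> i1 (ld.MEM) WAW r1
  cy2 -> i2 (or.ALU) RAW+WAW r1
  cy3 -> i3/i4 (add.ALU/or.ALU) dual
  cy4 -> i5/i6 (ld.MEM/and.ALU) dual
  cy5 -> i7 (xor.ALU) WAW r0
  cy6 -> i8/i9 (xor.ALU/mul.MUL) dual
  cy7 -> i10 (sll.ALU) tail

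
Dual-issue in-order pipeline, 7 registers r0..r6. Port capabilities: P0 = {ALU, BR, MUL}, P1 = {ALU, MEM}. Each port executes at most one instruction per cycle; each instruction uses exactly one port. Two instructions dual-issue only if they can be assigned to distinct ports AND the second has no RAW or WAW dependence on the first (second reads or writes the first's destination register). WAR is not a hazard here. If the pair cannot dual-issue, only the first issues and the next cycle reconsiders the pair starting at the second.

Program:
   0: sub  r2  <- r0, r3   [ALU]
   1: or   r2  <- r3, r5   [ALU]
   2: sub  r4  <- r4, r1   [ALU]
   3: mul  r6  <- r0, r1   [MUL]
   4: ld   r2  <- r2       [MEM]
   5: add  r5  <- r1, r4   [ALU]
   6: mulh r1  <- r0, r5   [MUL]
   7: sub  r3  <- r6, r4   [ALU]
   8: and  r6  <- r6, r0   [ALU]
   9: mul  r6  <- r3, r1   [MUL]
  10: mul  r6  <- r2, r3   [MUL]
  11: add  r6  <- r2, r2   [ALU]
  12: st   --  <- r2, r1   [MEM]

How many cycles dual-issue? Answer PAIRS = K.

PAIRS = 4

t=0 i0:sub.ALU ; WAW r2
t=1 i1,i2:or.ALU/sub.ALU ; pair
t=2 i3,i4:mul.MUL/ld.MEM ; pair
t=3 i5:add.ALU ; RAW r5
t=4 i6,i7:mulh.MUL/sub.ALU ; pair
t=5 i8:and.ALU ; WAW r6
t=6 i9:mul.MUL ; no-port MUL/MUL
t=7 i10:mul.MUL ; WAW r6
t=8 i11,i12:add.ALU/st.MEM ; pair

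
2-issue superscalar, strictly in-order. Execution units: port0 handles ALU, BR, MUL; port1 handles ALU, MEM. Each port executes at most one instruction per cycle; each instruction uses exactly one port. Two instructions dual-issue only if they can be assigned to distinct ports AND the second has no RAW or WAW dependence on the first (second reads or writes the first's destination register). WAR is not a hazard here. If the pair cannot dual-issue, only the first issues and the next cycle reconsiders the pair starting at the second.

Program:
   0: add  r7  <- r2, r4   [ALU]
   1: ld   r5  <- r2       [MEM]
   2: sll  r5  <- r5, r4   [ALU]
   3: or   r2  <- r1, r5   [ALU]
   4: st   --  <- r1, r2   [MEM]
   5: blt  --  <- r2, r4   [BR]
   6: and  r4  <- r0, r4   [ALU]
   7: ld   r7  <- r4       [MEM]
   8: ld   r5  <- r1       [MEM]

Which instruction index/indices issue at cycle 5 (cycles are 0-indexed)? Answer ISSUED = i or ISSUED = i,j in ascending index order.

ISSUED = 7

#0 head=0: add.ALU ld.MEM i0+i1 pair
#1 head=2: sll.ALU i2 RAW r5
#2 head=3: or.ALU i3 RAW r2
#3 head=4: st.MEM blt.BR i4+i5 pair
#4 head=6: and.ALU i6 RAW r4
#5 head=7: ld.MEM i7 no-port MEM/MEM
#6 head=8: ld.MEM i8 tail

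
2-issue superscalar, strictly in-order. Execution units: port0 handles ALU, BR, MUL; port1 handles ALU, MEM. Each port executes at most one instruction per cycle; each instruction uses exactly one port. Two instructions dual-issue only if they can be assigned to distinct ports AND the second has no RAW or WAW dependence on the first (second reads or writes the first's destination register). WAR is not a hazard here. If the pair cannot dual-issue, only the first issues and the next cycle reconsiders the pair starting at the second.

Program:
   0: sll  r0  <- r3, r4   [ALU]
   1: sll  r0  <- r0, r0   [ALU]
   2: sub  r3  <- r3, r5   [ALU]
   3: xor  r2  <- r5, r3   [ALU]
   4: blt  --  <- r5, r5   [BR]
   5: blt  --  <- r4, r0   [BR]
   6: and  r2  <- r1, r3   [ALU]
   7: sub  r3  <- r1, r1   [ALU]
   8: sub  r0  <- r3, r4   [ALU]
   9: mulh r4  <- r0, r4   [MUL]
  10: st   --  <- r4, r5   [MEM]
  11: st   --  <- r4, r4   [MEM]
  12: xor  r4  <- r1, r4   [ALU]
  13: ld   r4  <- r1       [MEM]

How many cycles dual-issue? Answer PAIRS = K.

c0: i0 sll.ALU  RAW+WAW r0
c1: i1&i2 sll.ALU;sub.ALU  2-wide
c2: i3&i4 xor.ALU;blt.BR  2-wide
c3: i5&i6 blt.BR;and.ALU  2-wide
c4: i7 sub.ALU  RAW r3
c5: i8 sub.ALU  RAW r0
c6: i9 mulh.MUL  RAW r4
c7: i10 st.MEM  no-port MEM/MEM
c8: i11&i12 st.MEM;xor.ALU  2-wide
c9: i13 ld.MEM  tail

PAIRS = 4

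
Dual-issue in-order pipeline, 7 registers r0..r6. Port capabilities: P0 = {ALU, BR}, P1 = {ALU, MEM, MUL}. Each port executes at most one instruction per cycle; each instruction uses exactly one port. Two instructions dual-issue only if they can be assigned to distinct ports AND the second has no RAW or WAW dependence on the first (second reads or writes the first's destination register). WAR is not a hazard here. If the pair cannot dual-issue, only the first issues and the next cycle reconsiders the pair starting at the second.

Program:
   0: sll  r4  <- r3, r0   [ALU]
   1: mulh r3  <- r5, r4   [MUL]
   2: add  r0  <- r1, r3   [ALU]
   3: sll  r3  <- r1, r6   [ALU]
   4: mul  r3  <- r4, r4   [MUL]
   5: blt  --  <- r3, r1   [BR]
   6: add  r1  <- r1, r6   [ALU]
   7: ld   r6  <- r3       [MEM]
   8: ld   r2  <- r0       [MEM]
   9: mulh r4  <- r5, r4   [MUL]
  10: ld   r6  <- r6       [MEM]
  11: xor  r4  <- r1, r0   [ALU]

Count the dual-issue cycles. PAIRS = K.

PAIRS = 3

0. sll @i0  | RAW r4
1. mulh @i1  | RAW r3
2. add/sll @i2/i3  | dual
3. mul @i4  | RAW r3
4. blt/add @i5/i6  | dual
5. ld @i7  | no-port MEM/MEM
6. ld @i8  | no-port MEM/MUL
7. mulh @i9  | no-port MUL/MEM
8. ld/xor @i10/i11  | dual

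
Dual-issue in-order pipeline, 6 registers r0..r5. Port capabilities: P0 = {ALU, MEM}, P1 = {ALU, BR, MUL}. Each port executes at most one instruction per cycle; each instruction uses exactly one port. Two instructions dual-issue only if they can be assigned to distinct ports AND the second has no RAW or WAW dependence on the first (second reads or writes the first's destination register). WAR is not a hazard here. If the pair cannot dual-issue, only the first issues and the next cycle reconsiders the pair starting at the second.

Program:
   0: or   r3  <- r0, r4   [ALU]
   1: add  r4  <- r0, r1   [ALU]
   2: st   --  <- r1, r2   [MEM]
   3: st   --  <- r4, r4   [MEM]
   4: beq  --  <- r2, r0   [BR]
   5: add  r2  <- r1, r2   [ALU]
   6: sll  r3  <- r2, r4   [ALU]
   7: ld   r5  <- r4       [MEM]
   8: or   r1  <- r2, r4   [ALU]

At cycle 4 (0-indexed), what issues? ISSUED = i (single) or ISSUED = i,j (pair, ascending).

ISSUED = 6,7

#0 head=0: or/add i0&i1 2-wide
#1 head=2: st i2 no-port MEM/MEM
#2 head=3: st/beq i3&i4 2-wide
#3 head=5: add i5 RAW r2
#4 head=6: sll/ld i6&i7 2-wide
#5 head=8: or i8 tail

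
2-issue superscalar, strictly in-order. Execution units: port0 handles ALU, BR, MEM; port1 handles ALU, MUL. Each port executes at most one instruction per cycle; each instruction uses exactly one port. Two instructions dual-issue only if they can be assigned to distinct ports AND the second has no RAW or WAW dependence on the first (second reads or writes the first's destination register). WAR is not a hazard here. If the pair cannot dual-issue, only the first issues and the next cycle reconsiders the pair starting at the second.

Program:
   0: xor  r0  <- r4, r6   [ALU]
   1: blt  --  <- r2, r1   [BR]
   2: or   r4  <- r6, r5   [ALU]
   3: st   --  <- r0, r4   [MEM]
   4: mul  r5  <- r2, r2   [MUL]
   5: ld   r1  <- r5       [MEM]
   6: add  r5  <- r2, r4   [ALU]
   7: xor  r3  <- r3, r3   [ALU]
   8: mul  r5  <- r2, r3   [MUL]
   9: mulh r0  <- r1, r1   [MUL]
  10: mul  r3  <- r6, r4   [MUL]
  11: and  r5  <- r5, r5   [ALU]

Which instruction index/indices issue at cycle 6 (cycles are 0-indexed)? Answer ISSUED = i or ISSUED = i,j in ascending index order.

#0 head=0: xor.ALU/blt.BR i0,i1 dual
#1 head=2: or.ALU i2 RAW r4
#2 head=3: st.MEM/mul.MUL i3,i4 dual
#3 head=5: ld.MEM/add.ALU i5,i6 dual
#4 head=7: xor.ALU i7 RAW r3
#5 head=8: mul.MUL i8 no-port MUL/MUL
#6 head=9: mulh.MUL i9 no-port MUL/MUL
#7 head=10: mul.MUL/and.ALU i10,i11 dual

ISSUED = 9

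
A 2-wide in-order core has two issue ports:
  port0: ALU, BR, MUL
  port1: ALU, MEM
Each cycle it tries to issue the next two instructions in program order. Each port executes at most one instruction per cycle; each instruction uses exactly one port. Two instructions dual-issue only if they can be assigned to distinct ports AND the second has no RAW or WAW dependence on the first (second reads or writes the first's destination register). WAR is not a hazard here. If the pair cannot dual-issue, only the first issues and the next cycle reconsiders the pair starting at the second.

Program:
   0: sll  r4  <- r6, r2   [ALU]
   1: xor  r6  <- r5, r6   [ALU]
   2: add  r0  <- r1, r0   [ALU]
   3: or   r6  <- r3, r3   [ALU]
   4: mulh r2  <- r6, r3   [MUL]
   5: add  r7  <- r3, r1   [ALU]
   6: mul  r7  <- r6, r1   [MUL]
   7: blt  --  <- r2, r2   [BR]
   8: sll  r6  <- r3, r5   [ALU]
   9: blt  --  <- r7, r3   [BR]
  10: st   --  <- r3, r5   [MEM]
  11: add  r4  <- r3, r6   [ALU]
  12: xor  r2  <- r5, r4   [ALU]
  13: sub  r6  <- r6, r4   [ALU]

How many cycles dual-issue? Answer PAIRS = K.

PAIRS = 6

t=0 i0/i1:sll.ALU+xor.ALU ; pair
t=1 i2/i3:add.ALU+or.ALU ; pair
t=2 i4/i5:mulh.MUL+add.ALU ; pair
t=3 i6:mul.MUL ; no-port MUL/BR
t=4 i7/i8:blt.BR+sll.ALU ; pair
t=5 i9/i10:blt.BR+st.MEM ; pair
t=6 i11:add.ALU ; RAW r4
t=7 i12/i13:xor.ALU+sub.ALU ; pair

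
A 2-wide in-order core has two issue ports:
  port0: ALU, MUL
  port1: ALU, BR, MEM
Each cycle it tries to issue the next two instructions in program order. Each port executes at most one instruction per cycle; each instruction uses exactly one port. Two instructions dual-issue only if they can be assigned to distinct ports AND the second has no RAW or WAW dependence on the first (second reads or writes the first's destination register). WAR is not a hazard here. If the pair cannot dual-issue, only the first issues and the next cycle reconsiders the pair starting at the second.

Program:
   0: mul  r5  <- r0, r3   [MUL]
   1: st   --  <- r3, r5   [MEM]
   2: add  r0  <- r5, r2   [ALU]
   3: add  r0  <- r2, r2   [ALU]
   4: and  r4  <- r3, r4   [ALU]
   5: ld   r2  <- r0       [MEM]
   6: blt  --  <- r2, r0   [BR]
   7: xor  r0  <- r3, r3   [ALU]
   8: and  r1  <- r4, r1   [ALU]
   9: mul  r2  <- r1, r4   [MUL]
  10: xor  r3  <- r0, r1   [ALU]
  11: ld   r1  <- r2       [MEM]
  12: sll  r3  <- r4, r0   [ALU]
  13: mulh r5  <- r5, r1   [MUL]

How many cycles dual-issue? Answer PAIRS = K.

#0 head=0: mul i0 RAW r5
#1 head=1: st;add i1+i2 dual
#2 head=3: add;and i3+i4 dual
#3 head=5: ld i5 no-port MEM/BR
#4 head=6: blt;xor i6+i7 dual
#5 head=8: and i8 RAW r1
#6 head=9: mul;xor i9+i10 dual
#7 head=11: ld;sll i11+i12 dual
#8 head=13: mulh i13 tail

PAIRS = 5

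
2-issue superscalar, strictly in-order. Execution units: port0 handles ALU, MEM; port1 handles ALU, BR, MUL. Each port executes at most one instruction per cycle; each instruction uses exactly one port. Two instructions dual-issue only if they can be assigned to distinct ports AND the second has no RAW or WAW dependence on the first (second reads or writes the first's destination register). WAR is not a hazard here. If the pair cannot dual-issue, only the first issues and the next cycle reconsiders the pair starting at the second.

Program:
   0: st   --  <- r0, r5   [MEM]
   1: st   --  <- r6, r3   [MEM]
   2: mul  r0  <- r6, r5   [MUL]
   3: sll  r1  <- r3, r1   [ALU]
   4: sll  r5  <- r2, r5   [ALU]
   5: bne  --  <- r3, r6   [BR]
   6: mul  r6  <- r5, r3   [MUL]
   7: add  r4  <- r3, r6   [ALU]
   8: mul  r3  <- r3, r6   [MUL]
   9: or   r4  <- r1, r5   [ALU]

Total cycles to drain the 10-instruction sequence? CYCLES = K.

t=0 i0:st.MEM ; no-port MEM/MEM
t=1 i1/i2:st.MEM/mul.MUL ; 2-wide
t=2 i3/i4:sll.ALU/sll.ALU ; 2-wide
t=3 i5:bne.BR ; no-port BR/MUL
t=4 i6:mul.MUL ; RAW r6
t=5 i7/i8:add.ALU/mul.MUL ; 2-wide
t=6 i9:or.ALU ; tail

CYCLES = 7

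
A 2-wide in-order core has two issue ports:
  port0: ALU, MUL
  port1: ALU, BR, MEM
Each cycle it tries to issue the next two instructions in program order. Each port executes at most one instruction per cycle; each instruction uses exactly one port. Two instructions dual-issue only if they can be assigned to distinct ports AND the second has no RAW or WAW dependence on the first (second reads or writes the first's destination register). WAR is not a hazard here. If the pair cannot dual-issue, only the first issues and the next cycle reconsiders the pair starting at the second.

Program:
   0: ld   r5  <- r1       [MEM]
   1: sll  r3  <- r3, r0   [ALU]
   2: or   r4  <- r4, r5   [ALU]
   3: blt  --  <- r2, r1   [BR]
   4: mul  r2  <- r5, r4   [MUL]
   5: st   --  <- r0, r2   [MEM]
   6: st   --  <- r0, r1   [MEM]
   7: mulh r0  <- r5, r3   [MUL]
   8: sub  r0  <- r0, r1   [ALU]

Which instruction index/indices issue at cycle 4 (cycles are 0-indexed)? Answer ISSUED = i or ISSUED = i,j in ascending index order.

t=0 i0/i1:ld.MEM+sll.ALU ; 2-wide
t=1 i2/i3:or.ALU+blt.BR ; 2-wide
t=2 i4:mul.MUL ; RAW r2
t=3 i5:st.MEM ; no-port MEM/MEM
t=4 i6/i7:st.MEM+mulh.MUL ; 2-wide
t=5 i8:sub.ALU ; tail

ISSUED = 6,7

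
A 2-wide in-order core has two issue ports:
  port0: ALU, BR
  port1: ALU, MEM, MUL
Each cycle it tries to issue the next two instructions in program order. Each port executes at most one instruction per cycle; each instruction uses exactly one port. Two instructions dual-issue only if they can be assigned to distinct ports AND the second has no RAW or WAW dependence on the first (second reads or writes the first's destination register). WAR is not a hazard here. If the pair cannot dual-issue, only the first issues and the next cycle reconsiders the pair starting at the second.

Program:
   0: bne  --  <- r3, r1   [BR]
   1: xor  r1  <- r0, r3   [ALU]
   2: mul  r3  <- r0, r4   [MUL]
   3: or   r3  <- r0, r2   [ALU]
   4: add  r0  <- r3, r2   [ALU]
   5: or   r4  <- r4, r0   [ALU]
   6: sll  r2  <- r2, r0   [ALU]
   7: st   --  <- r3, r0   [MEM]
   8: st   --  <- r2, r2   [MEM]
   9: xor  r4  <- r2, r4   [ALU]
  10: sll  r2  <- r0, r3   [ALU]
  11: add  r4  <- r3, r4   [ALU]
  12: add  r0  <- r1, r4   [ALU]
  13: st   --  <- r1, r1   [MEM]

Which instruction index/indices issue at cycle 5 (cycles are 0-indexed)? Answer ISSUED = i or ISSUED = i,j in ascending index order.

ISSUED = 7

#0 head=0: bne+xor i0+i1 pair
#1 head=2: mul i2 WAW r3
#2 head=3: or i3 RAW r3
#3 head=4: add i4 RAW r0
#4 head=5: or+sll i5+i6 pair
#5 head=7: st i7 no-port MEM/MEM
#6 head=8: st+xor i8+i9 pair
#7 head=10: sll+add i10+i11 pair
#8 head=12: add+st i12+i13 pair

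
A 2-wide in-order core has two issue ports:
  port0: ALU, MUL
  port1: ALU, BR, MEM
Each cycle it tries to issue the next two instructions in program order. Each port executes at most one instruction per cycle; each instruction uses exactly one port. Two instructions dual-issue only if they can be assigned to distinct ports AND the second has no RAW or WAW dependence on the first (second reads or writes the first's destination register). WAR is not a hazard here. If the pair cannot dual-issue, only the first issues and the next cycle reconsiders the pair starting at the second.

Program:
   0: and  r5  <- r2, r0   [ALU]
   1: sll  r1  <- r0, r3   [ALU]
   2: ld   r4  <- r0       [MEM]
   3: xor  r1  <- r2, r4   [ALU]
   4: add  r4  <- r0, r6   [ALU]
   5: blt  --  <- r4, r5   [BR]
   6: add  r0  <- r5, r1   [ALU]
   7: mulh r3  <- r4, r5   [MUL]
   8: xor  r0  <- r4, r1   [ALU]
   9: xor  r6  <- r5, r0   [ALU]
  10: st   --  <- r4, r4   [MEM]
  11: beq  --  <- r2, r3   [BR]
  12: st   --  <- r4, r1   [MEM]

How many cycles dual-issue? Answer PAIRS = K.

PAIRS = 5

c0: i0,i1 and.ALU/sll.ALU  pair
c1: i2 ld.MEM  RAW r4
c2: i3,i4 xor.ALU/add.ALU  pair
c3: i5,i6 blt.BR/add.ALU  pair
c4: i7,i8 mulh.MUL/xor.ALU  pair
c5: i9,i10 xor.ALU/st.MEM  pair
c6: i11 beq.BR  no-port BR/MEM
c7: i12 st.MEM  tail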